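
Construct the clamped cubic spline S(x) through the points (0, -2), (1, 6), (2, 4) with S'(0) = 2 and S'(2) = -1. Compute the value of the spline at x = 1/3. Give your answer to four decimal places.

Write m_i for S''(x_i). With h_i = 1, 1 and divided differences Δ_i = 8, -2, the continuity of S' gives the tridiagonal system
  1·m_0 + 4·m_1 + 1·m_2 = 6(Δ_1 - Δ_0) = -60
Clamped end conditions give two more equations: 2h_0·m_0 + h_0·m_1 = 6(Δ_0 - S'(0)) = 36 and h_1·m_1 + 2h_1·m_2 = 6(S'(2) - Δ_1) = 6.
Hence m_0 = 63/2, m_1 = -27, m_2 = 33/2.
On [0, 1], S(x) = -2 + 2·x + 63/4·x² - 39/4·x³.
With x = 1/3: S(1/3) = 1/18.

0.0556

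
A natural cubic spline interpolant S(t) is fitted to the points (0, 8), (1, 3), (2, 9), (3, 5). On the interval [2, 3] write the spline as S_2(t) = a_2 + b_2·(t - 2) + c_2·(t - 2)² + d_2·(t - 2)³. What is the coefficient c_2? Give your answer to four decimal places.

Put M_i = S'' at the i-th knot. Here h = (1, 1, 1) and Δ = (-5, 6, -4), so the interior equations h_(i-1)·M_(i-1) + 2(h_(i-1)+h_i)·M_i + h_i·M_(i+1) = 6(Δ_i − Δ_(i-1)) read
  1·M_0 + 4·M_1 + 1·M_2 = 6(Δ_1 - Δ_0) = 66
  1·M_1 + 4·M_2 + 1·M_3 = 6(Δ_2 - Δ_1) = -60
Natural end conditions: M_0 = M_3 = 0.
Solving the tridiagonal system: M_0 = 0, M_1 = 108/5, M_2 = -102/5, M_3 = 0.
On [2, 3], with S_2(t) = a_2 + b_2·(t - 2) + c_2·(t - 2)² + d_2·(t - 2)³: c_2 = M_2/2 = -51/5, d_2 = (M_3 - M_2)/(6h_2) = 17/5, b_2 = Δ_2 - h_2(2M_2 + M_3)/6 = 14/5.

-10.2000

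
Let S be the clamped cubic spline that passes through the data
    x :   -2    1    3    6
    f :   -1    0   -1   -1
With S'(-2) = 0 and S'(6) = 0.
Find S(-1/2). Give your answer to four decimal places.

-0.4526

Let M_i = S''(x_i). Step sizes h_i = 3, 2, 3; slopes of the chords Δ_i = (y_(i+1) - y_i)/h_i = 1/3, -1/2, 0.
  3·M_0 + 10·M_1 + 2·M_2 = 6(Δ_1 - Δ_0) = -5
  2·M_1 + 10·M_2 + 3·M_3 = 6(Δ_2 - Δ_1) = 3
Clamped end conditions give two more equations: 2h_0·M_0 + h_0·M_1 = 6(Δ_0 - S'(-2)) = 2 and h_2·M_2 + 2h_2·M_3 = 6(S'(6) - Δ_2) = 0.
Solving: M_0 = 205/273, M_1 = -76/91, M_2 = 50/91, M_3 = -25/91.
On [-2, 1], S(x) = -1 + 0·(x + 2) + 205/546·(x + 2)² - 433/4914·(x + 2)³.
With (x + 2) = 3/2: S(-1/2) = -659/1456.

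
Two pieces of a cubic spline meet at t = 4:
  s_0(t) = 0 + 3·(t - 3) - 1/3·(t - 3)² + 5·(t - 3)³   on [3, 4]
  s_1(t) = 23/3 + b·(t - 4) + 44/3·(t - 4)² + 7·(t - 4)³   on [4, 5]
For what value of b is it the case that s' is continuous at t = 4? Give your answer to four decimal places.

s_0'(t) = 3 - 2/3·(t - 3) + 15·(t - 3)², so s_0'(4) = 52/3. On the right, s_1'(4) = b, so b = 52/3.

17.3333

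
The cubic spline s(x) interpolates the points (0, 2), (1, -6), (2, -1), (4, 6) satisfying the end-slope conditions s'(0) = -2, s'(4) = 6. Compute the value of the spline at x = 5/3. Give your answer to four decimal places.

-3.5774

Put M_i = s'' at the i-th knot. Here h = (1, 1, 2) and Δ = (-8, 5, 7/2), so the interior equations h_(i-1)·M_(i-1) + 2(h_(i-1)+h_i)·M_i + h_i·M_(i+1) = 6(Δ_i − Δ_(i-1)) read
  1·M_0 + 4·M_1 + 1·M_2 = 6(Δ_1 - Δ_0) = 78
  1·M_1 + 6·M_2 + 2·M_3 = 6(Δ_2 - Δ_1) = -9
Clamped end conditions give two more equations: 2h_0·M_0 + h_0·M_1 = 6(Δ_0 - s'(0)) = -36 and h_2·M_2 + 2h_2·M_3 = 6(s'(4) - Δ_2) = 15.
Forward elimination and back-substitution give M_0 = -727/22, M_1 = 331/11, M_2 = -205/22, M_3 = 185/22.
On [1, 2], s(x) = -6 - 153/44·(x - 1) + 331/22·(x - 1)² - 289/44·(x - 1)³.
With (x - 1) = 2/3: s(5/3) = -2125/594.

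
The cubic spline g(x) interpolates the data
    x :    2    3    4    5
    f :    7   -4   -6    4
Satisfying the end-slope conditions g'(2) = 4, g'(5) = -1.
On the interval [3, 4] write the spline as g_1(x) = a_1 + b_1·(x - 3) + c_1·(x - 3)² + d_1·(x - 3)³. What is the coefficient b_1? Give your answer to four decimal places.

-13.1333

With m_i denoting the second derivative at x_i, h_i = 1, 1, 1, and Δ_i = (y_(i+1) − y_i)/h_i = -11, -2, 10:
  1·m_0 + 4·m_1 + 1·m_2 = 6(Δ_1 - Δ_0) = 54
  1·m_1 + 4·m_2 + 1·m_3 = 6(Δ_2 - Δ_1) = 72
Clamped end conditions give two more equations: 2h_0·m_0 + h_0·m_1 = 6(Δ_0 - g'(2)) = -90 and h_2·m_2 + 2h_2·m_3 = 6(g'(5) - Δ_2) = -66.
Solving the tridiagonal system: m_0 = -836/15, m_1 = 322/15, m_2 = 358/15, m_3 = -674/15.
On [3, 4], with g_1(x) = a_1 + b_1·(x - 3) + c_1·(x - 3)² + d_1·(x - 3)³: c_1 = m_1/2 = 161/15, d_1 = (m_2 - m_1)/(6h_1) = 2/5, b_1 = Δ_1 - h_1(2m_1 + m_2)/6 = -197/15.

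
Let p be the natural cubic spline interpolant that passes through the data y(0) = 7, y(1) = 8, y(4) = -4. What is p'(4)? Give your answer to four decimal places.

-5.8750

Put M_i = p'' at the i-th knot. Here h = (1, 3) and Δ = (1, -4), so the interior equations h_(i-1)·M_(i-1) + 2(h_(i-1)+h_i)·M_i + h_i·M_(i+1) = 6(Δ_i − Δ_(i-1)) read
  1·M_0 + 8·M_1 + 3·M_2 = 6(Δ_1 - Δ_0) = -30
Natural end conditions: M_0 = M_2 = 0.
Hence M_0 = 0, M_1 = -15/4, M_2 = 0.
On [1, 4], p'(x) = b_1 + 2c_1·(x - 1) + 3d_1·(x - 1)² with b_1 = Δ_1 - h_1(2M_1 + M_2)/6 = -1/4, c_1 = M_1/2 = -15/8, d_1 = (M_2 - M_1)/(6h_1) = 5/24. So p'(4) = -47/8.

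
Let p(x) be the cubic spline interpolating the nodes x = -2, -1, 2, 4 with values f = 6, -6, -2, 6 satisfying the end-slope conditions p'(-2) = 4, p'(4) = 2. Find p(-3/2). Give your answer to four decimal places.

2.4199

With M_i denoting the second derivative at x_i, h_i = 1, 3, 2, and Δ_i = (y_(i+1) − y_i)/h_i = -12, 4/3, 4:
  1·M_0 + 8·M_1 + 3·M_2 = 6(Δ_1 - Δ_0) = 80
  3·M_1 + 10·M_2 + 2·M_3 = 6(Δ_2 - Δ_1) = 16
Clamped end conditions give two more equations: 2h_0·M_0 + h_0·M_1 = 6(Δ_0 - p'(-2)) = -96 and h_2·M_2 + 2h_2·M_3 = 6(p'(4) - Δ_2) = -12.
Solving the tridiagonal system: M_0 = -2234/39, M_1 = 724/39, M_2 = -146/39, M_3 = -44/39.
On [-2, -1], p(x) = 6 + 4·(x + 2) - 1117/39·(x + 2)² + 493/39·(x + 2)³.
With (x + 2) = 1/2: p(-3/2) = 755/312.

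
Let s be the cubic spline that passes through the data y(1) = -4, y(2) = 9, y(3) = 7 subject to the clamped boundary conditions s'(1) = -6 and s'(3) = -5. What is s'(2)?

With m_i denoting the second derivative at x_i, h_i = 1, 1, and Δ_i = (y_(i+1) − y_i)/h_i = 13, -2:
  1·m_0 + 4·m_1 + 1·m_2 = 6(Δ_1 - Δ_0) = -90
Clamped end conditions give two more equations: 2h_0·m_0 + h_0·m_1 = 6(Δ_0 - s'(1)) = 114 and h_1·m_1 + 2h_1·m_2 = 6(s'(3) - Δ_1) = -18.
Solving: m_0 = 80, m_1 = -46, m_2 = 14.
On [2, 3], s'(t) = b_1 + 2c_1·(t - 2) + 3d_1·(t - 2)² with b_1 = Δ_1 - h_1(2m_1 + m_2)/6 = 11, c_1 = m_1/2 = -23, d_1 = (m_2 - m_1)/(6h_1) = 10. So s'(2) = 11.

11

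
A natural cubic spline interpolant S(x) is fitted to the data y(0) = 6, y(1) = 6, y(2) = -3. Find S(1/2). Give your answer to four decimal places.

Put M_i = S'' at the i-th knot. Here h = (1, 1) and Δ = (0, -9), so the interior equations h_(i-1)·M_(i-1) + 2(h_(i-1)+h_i)·M_i + h_i·M_(i+1) = 6(Δ_i − Δ_(i-1)) read
  1·M_0 + 4·M_1 + 1·M_2 = 6(Δ_1 - Δ_0) = -54
Natural end conditions: M_0 = M_2 = 0.
Solving: M_0 = 0, M_1 = -27/2, M_2 = 0.
On [0, 1], S(x) = 6 + 9/4·x + 0·x² - 9/4·x³.
With x = 1/2: S(1/2) = 219/32.

6.8438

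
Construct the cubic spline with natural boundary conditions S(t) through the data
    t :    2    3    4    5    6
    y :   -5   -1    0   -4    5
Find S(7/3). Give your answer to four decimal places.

-3.6032

Write M_i for S''(x_i). With h_i = 1, 1, 1, 1 and divided differences Δ_i = 4, 1, -4, 9, the continuity of S' gives the tridiagonal system
  1·M_0 + 4·M_1 + 1·M_2 = 6(Δ_1 - Δ_0) = -18
  1·M_1 + 4·M_2 + 1·M_3 = 6(Δ_2 - Δ_1) = -30
  1·M_2 + 4·M_3 + 1·M_4 = 6(Δ_3 - Δ_2) = 78
Natural end conditions: M_0 = M_4 = 0.
Hence M_0 = 0, M_1 = -9/7, M_2 = -90/7, M_3 = 159/7, M_4 = 0.
On [2, 3], S(t) = -5 + 59/14·(t - 2) + 0·(t - 2)² - 3/14·(t - 2)³.
With (t - 2) = 1/3: S(7/3) = -227/63.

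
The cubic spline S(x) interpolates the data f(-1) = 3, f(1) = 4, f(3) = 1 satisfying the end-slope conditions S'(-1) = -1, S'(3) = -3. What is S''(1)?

With M_i denoting the second derivative at x_i, h_i = 2, 2, and Δ_i = (y_(i+1) − y_i)/h_i = 1/2, -3/2:
  2·M_0 + 8·M_1 + 2·M_2 = 6(Δ_1 - Δ_0) = -12
Clamped end conditions give two more equations: 2h_0·M_0 + h_0·M_1 = 6(Δ_0 - S'(-1)) = 9 and h_1·M_1 + 2h_1·M_2 = 6(S'(3) - Δ_1) = -9.
Solving: M_0 = 13/4, M_1 = -2, M_2 = -5/4.

-2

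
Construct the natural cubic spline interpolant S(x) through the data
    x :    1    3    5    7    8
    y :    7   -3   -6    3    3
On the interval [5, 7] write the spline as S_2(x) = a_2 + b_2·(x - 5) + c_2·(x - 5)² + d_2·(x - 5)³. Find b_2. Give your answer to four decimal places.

Let M_i = S''(x_i). Step sizes h_i = 2, 2, 2, 1; slopes of the chords Δ_i = (y_(i+1) - y_i)/h_i = -5, -3/2, 9/2, 0.
  2·M_0 + 8·M_1 + 2·M_2 = 6(Δ_1 - Δ_0) = 21
  2·M_1 + 8·M_2 + 2·M_3 = 6(Δ_2 - Δ_1) = 36
  2·M_2 + 6·M_3 + 1·M_4 = 6(Δ_3 - Δ_2) = -27
Natural end conditions: M_0 = M_4 = 0.
Solving: M_0 = 0, M_1 = 48/41, M_2 = 477/82, M_3 = -264/41, M_4 = 0.
On [5, 7], with S_2(x) = a_2 + b_2·(x - 5) + c_2·(x - 5)² + d_2·(x - 5)³: c_2 = M_2/2 = 477/164, d_2 = (M_3 - M_2)/(6h_2) = -335/328, b_2 = Δ_2 - h_2(2M_2 + M_3)/6 = 227/82.

2.7683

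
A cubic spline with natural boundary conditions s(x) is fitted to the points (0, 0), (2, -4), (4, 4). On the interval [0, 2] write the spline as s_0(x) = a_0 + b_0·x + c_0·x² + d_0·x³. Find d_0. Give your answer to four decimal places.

0.3750

Write m_i for s''(x_i). With h_i = 2, 2 and divided differences Δ_i = -2, 4, the continuity of s' gives the tridiagonal system
  2·m_0 + 8·m_1 + 2·m_2 = 6(Δ_1 - Δ_0) = 36
Natural end conditions: m_0 = m_2 = 0.
Forward elimination and back-substitution give m_0 = 0, m_1 = 9/2, m_2 = 0.
On [0, 2], with s_0(x) = a_0 + b_0·x + c_0·x² + d_0·x³: c_0 = m_0/2 = 0, d_0 = (m_1 - m_0)/(6h_0) = 3/8, b_0 = Δ_0 - h_0(2m_0 + m_1)/6 = -7/2.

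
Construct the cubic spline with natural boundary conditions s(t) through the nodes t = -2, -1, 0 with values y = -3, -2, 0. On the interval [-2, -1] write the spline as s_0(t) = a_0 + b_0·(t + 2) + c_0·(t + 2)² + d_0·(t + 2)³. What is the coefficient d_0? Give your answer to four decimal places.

Put M_i = s'' at the i-th knot. Here h = (1, 1) and Δ = (1, 2), so the interior equations h_(i-1)·M_(i-1) + 2(h_(i-1)+h_i)·M_i + h_i·M_(i+1) = 6(Δ_i − Δ_(i-1)) read
  1·M_0 + 4·M_1 + 1·M_2 = 6(Δ_1 - Δ_0) = 6
Natural end conditions: M_0 = M_2 = 0.
Forward elimination and back-substitution give M_0 = 0, M_1 = 3/2, M_2 = 0.
On [-2, -1], with s_0(t) = a_0 + b_0·(t + 2) + c_0·(t + 2)² + d_0·(t + 2)³: c_0 = M_0/2 = 0, d_0 = (M_1 - M_0)/(6h_0) = 1/4, b_0 = Δ_0 - h_0(2M_0 + M_1)/6 = 3/4.

0.2500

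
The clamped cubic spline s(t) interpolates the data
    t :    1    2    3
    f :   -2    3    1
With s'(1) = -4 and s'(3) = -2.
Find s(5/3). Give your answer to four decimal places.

Let m_i = s''(x_i). Step sizes h_i = 1, 1; slopes of the chords Δ_i = (y_(i+1) - y_i)/h_i = 5, -2.
  1·m_0 + 4·m_1 + 1·m_2 = 6(Δ_1 - Δ_0) = -42
Clamped end conditions give two more equations: 2h_0·m_0 + h_0·m_1 = 6(Δ_0 - s'(1)) = 54 and h_1·m_1 + 2h_1·m_2 = 6(s'(3) - Δ_1) = 0.
Solving: m_0 = 77/2, m_1 = -23, m_2 = 23/2.
On [1, 2], s(t) = -2 - 4·(t - 1) + 77/4·(t - 1)² - 41/4·(t - 1)³.
With (t - 1) = 2/3: s(5/3) = 23/27.

0.8519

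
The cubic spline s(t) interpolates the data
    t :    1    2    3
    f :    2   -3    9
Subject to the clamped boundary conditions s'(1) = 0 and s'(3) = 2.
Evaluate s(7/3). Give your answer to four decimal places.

Put M_i = s'' at the i-th knot. Here h = (1, 1) and Δ = (-5, 12), so the interior equations h_(i-1)·M_(i-1) + 2(h_(i-1)+h_i)·M_i + h_i·M_(i+1) = 6(Δ_i − Δ_(i-1)) read
  1·M_0 + 4·M_1 + 1·M_2 = 6(Δ_1 - Δ_0) = 102
Clamped end conditions give two more equations: 2h_0·M_0 + h_0·M_1 = 6(Δ_0 - s'(1)) = -30 and h_1·M_1 + 2h_1·M_2 = 6(s'(3) - Δ_1) = -60.
Solving: M_0 = -79/2, M_1 = 49, M_2 = -109/2.
On [2, 3], s(t) = -3 + 19/4·(t - 2) + 49/2·(t - 2)² - 69/4·(t - 2)³.
With (t - 2) = 1/3: s(7/3) = 2/3.

0.6667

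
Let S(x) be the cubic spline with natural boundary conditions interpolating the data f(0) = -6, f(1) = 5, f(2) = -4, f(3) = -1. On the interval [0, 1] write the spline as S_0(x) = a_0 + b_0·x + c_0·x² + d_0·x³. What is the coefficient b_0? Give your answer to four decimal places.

Put σ_i = S'' at the i-th knot. Here h = (1, 1, 1) and Δ = (11, -9, 3), so the interior equations h_(i-1)·σ_(i-1) + 2(h_(i-1)+h_i)·σ_i + h_i·σ_(i+1) = 6(Δ_i − Δ_(i-1)) read
  1·σ_0 + 4·σ_1 + 1·σ_2 = 6(Δ_1 - Δ_0) = -120
  1·σ_1 + 4·σ_2 + 1·σ_3 = 6(Δ_2 - Δ_1) = 72
Natural end conditions: σ_0 = σ_3 = 0.
Solving: σ_0 = 0, σ_1 = -184/5, σ_2 = 136/5, σ_3 = 0.
On [0, 1], with S_0(x) = a_0 + b_0·x + c_0·x² + d_0·x³: c_0 = σ_0/2 = 0, d_0 = (σ_1 - σ_0)/(6h_0) = -92/15, b_0 = Δ_0 - h_0(2σ_0 + σ_1)/6 = 257/15.

17.1333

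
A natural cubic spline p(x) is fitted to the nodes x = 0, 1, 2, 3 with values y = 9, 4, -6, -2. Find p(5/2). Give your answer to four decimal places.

Write m_i for p''(x_i). With h_i = 1, 1, 1 and divided differences Δ_i = -5, -10, 4, the continuity of p' gives the tridiagonal system
  1·m_0 + 4·m_1 + 1·m_2 = 6(Δ_1 - Δ_0) = -30
  1·m_1 + 4·m_2 + 1·m_3 = 6(Δ_2 - Δ_1) = 84
Natural end conditions: m_0 = m_3 = 0.
Hence m_0 = 0, m_1 = -68/5, m_2 = 122/5, m_3 = 0.
On [2, 3], p(x) = -6 - 62/15·(x - 2) + 61/5·(x - 2)² - 61/15·(x - 2)³.
With (x - 2) = 1/2: p(5/2) = -221/40.

-5.5250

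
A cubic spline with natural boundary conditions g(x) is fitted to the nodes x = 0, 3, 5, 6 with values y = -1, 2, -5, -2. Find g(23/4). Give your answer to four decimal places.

Write σ_i for g''(x_i). With h_i = 3, 2, 1 and divided differences Δ_i = 1, -7/2, 3, the continuity of g' gives the tridiagonal system
  3·σ_0 + 10·σ_1 + 2·σ_2 = 6(Δ_1 - Δ_0) = -27
  2·σ_1 + 6·σ_2 + 1·σ_3 = 6(Δ_2 - Δ_1) = 39
Natural end conditions: σ_0 = σ_3 = 0.
Solving the tridiagonal system: σ_0 = 0, σ_1 = -30/7, σ_2 = 111/14, σ_3 = 0.
On [5, 6], g(x) = -5 + 5/14·(x - 5) + 111/28·(x - 5)² - 37/28·(x - 5)³.
With (x - 5) = 3/4: g(23/4) = -5483/1792.

-3.0597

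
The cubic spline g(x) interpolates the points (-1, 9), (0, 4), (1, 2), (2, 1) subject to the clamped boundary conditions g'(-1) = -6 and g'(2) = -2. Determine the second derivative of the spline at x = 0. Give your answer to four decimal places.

3.8667

Write M_i for g''(x_i). With h_i = 1, 1, 1 and divided differences Δ_i = -5, -2, -1, the continuity of g' gives the tridiagonal system
  1·M_0 + 4·M_1 + 1·M_2 = 6(Δ_1 - Δ_0) = 18
  1·M_1 + 4·M_2 + 1·M_3 = 6(Δ_2 - Δ_1) = 6
Clamped end conditions give two more equations: 2h_0·M_0 + h_0·M_1 = 6(Δ_0 - g'(-1)) = 6 and h_2·M_2 + 2h_2·M_3 = 6(g'(2) - Δ_2) = -6.
Solving: M_0 = 16/15, M_1 = 58/15, M_2 = 22/15, M_3 = -56/15.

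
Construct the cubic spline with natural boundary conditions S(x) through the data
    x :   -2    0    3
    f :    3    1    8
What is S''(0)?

2

Write M_i for S''(x_i). With h_i = 2, 3 and divided differences Δ_i = -1, 7/3, the continuity of S' gives the tridiagonal system
  2·M_0 + 10·M_1 + 3·M_2 = 6(Δ_1 - Δ_0) = 20
Natural end conditions: M_0 = M_2 = 0.
Solving the tridiagonal system: M_0 = 0, M_1 = 2, M_2 = 0.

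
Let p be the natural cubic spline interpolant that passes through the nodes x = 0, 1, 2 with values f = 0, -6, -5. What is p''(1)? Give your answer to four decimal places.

10.5000

Put σ_i = p'' at the i-th knot. Here h = (1, 1) and Δ = (-6, 1), so the interior equations h_(i-1)·σ_(i-1) + 2(h_(i-1)+h_i)·σ_i + h_i·σ_(i+1) = 6(Δ_i − Δ_(i-1)) read
  1·σ_0 + 4·σ_1 + 1·σ_2 = 6(Δ_1 - Δ_0) = 42
Natural end conditions: σ_0 = σ_2 = 0.
Solving the tridiagonal system: σ_0 = 0, σ_1 = 21/2, σ_2 = 0.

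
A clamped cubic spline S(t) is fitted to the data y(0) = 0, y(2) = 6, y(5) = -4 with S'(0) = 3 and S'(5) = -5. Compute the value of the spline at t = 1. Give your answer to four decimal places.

Put M_i = S'' at the i-th knot. Here h = (2, 3) and Δ = (3, -10/3), so the interior equations h_(i-1)·M_(i-1) + 2(h_(i-1)+h_i)·M_i + h_i·M_(i+1) = 6(Δ_i − Δ_(i-1)) read
  2·M_0 + 10·M_1 + 3·M_2 = 6(Δ_1 - Δ_0) = -38
Clamped end conditions give two more equations: 2h_0·M_0 + h_0·M_1 = 6(Δ_0 - S'(0)) = 0 and h_1·M_1 + 2h_1·M_2 = 6(S'(5) - Δ_1) = -10.
Solving: M_0 = 11/5, M_1 = -22/5, M_2 = 8/15.
On [0, 2], S(t) = 0 + 3·t + 11/10·t² - 11/20·t³.
With t = 1: S(1) = 71/20.

3.5500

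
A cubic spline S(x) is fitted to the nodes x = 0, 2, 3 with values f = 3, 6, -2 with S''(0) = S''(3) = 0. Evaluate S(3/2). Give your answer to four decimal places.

7.3281

Write m_i for S''(x_i). With h_i = 2, 1 and divided differences Δ_i = 3/2, -8, the continuity of S' gives the tridiagonal system
  2·m_0 + 6·m_1 + 1·m_2 = 6(Δ_1 - Δ_0) = -57
Natural end conditions: m_0 = m_2 = 0.
Solving: m_0 = 0, m_1 = -19/2, m_2 = 0.
On [0, 2], S(x) = 3 + 14/3·x + 0·x² - 19/24·x³.
With x = 3/2: S(3/2) = 469/64.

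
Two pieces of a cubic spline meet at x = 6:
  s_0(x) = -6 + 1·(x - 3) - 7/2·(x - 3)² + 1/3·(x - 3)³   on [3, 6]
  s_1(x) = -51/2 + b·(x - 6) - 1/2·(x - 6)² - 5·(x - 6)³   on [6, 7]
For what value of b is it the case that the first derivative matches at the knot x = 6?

s_0'(x) = 1 - 7·(x - 3) + 1·(x - 3)², so s_0'(6) = -11. On the right, s_1'(6) = b, so b = -11.

-11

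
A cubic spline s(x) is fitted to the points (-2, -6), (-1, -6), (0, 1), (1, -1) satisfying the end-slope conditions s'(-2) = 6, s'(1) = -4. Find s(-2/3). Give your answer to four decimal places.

Put m_i = s'' at the i-th knot. Here h = (1, 1, 1) and Δ = (0, 7, -2), so the interior equations h_(i-1)·m_(i-1) + 2(h_(i-1)+h_i)·m_i + h_i·m_(i+1) = 6(Δ_i − Δ_(i-1)) read
  1·m_0 + 4·m_1 + 1·m_2 = 6(Δ_1 - Δ_0) = 42
  1·m_1 + 4·m_2 + 1·m_3 = 6(Δ_2 - Δ_1) = -54
Clamped end conditions give two more equations: 2h_0·m_0 + h_0·m_1 = 6(Δ_0 - s'(-2)) = -36 and h_2·m_2 + 2h_2·m_3 = 6(s'(1) - Δ_2) = -12.
Solving: m_0 = -442/15, m_1 = 344/15, m_2 = -304/15, m_3 = 62/15.
On [-1, 0], s(x) = -6 + 41/15·(x + 1) + 172/15·(x + 1)² - 36/5·(x + 1)³.
With (x + 1) = 1/3: s(-2/3) = -551/135.

-4.0815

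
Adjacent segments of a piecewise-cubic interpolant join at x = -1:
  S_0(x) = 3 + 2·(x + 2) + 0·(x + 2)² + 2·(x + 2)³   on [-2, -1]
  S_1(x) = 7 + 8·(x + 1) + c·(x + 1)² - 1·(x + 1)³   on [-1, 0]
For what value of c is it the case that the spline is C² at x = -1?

S_0''(x) = 0 + 12·(x + 2), so S_0''(-1) = 12. On the right, S_1''(-1) = 2c, so c = 6.

6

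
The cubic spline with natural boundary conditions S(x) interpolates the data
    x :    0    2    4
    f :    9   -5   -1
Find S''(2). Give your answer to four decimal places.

With M_i denoting the second derivative at x_i, h_i = 2, 2, and Δ_i = (y_(i+1) − y_i)/h_i = -7, 2:
  2·M_0 + 8·M_1 + 2·M_2 = 6(Δ_1 - Δ_0) = 54
Natural end conditions: M_0 = M_2 = 0.
Hence M_0 = 0, M_1 = 27/4, M_2 = 0.

6.7500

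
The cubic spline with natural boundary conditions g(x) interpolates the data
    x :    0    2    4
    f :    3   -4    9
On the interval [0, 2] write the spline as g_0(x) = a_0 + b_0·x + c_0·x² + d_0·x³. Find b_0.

-6

Write m_i for g''(x_i). With h_i = 2, 2 and divided differences Δ_i = -7/2, 13/2, the continuity of g' gives the tridiagonal system
  2·m_0 + 8·m_1 + 2·m_2 = 6(Δ_1 - Δ_0) = 60
Natural end conditions: m_0 = m_2 = 0.
Solving the tridiagonal system: m_0 = 0, m_1 = 15/2, m_2 = 0.
On [0, 2], with g_0(x) = a_0 + b_0·x + c_0·x² + d_0·x³: c_0 = m_0/2 = 0, d_0 = (m_1 - m_0)/(6h_0) = 5/8, b_0 = Δ_0 - h_0(2m_0 + m_1)/6 = -6.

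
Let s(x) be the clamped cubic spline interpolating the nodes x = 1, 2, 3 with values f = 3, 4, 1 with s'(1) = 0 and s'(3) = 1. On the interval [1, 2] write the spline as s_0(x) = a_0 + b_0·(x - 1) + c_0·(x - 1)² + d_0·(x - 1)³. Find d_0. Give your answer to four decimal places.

Put m_i = s'' at the i-th knot. Here h = (1, 1) and Δ = (1, -3), so the interior equations h_(i-1)·m_(i-1) + 2(h_(i-1)+h_i)·m_i + h_i·m_(i+1) = 6(Δ_i − Δ_(i-1)) read
  1·m_0 + 4·m_1 + 1·m_2 = 6(Δ_1 - Δ_0) = -24
Clamped end conditions give two more equations: 2h_0·m_0 + h_0·m_1 = 6(Δ_0 - s'(1)) = 6 and h_1·m_1 + 2h_1·m_2 = 6(s'(3) - Δ_1) = 24.
Forward elimination and back-substitution give m_0 = 19/2, m_1 = -13, m_2 = 37/2.
On [1, 2], with s_0(x) = a_0 + b_0·(x - 1) + c_0·(x - 1)² + d_0·(x - 1)³: c_0 = m_0/2 = 19/4, d_0 = (m_1 - m_0)/(6h_0) = -15/4, b_0 = Δ_0 - h_0(2m_0 + m_1)/6 = 0.

-3.7500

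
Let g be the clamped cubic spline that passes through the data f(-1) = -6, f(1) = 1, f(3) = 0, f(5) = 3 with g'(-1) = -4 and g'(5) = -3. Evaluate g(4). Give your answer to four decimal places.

Write M_i for g''(x_i). With h_i = 2, 2, 2 and divided differences Δ_i = 7/2, -1/2, 3/2, the continuity of g' gives the tridiagonal system
  2·M_0 + 8·M_1 + 2·M_2 = 6(Δ_1 - Δ_0) = -24
  2·M_1 + 8·M_2 + 2·M_3 = 6(Δ_2 - Δ_1) = 12
Clamped end conditions give two more equations: 2h_0·M_0 + h_0·M_1 = 6(Δ_0 - g'(-1)) = 45 and h_2·M_2 + 2h_2·M_3 = 6(g'(5) - Δ_2) = -27.
Solving: M_0 = 463/30, M_1 = -251/30, M_2 = 181/30, M_3 = -293/30.
On [3, 5], g(t) = 0 + 11/15·(t - 3) + 181/60·(t - 3)² - 79/60·(t - 3)³.
With (t - 3) = 1: g(4) = 73/30.

2.4333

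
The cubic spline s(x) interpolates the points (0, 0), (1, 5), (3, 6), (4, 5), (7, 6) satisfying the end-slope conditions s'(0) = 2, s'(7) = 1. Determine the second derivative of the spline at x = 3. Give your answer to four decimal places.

0.6189

Put M_i = s'' at the i-th knot. Here h = (1, 2, 1, 3) and Δ = (5, 1/2, -1, 1/3), so the interior equations h_(i-1)·M_(i-1) + 2(h_(i-1)+h_i)·M_i + h_i·M_(i+1) = 6(Δ_i − Δ_(i-1)) read
  1·M_0 + 6·M_1 + 2·M_2 = 6(Δ_1 - Δ_0) = -27
  2·M_1 + 6·M_2 + 1·M_3 = 6(Δ_2 - Δ_1) = -9
  1·M_2 + 8·M_3 + 3·M_4 = 6(Δ_3 - Δ_2) = 8
Clamped end conditions give two more equations: 2h_0·M_0 + h_0·M_1 = 6(Δ_0 - s'(0)) = 18 and h_3·M_3 + 2h_3·M_4 = 6(s'(7) - Δ_3) = 4.
Solving: M_0 = 1511/122, M_1 = -413/61, M_2 = 151/244, M_3 = 101/122, M_4 = 185/732.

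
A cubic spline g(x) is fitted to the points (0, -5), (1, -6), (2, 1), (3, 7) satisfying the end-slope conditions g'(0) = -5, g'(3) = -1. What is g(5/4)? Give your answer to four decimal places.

With M_i denoting the second derivative at x_i, h_i = 1, 1, 1, and Δ_i = (y_(i+1) − y_i)/h_i = -1, 7, 6:
  1·M_0 + 4·M_1 + 1·M_2 = 6(Δ_1 - Δ_0) = 48
  1·M_1 + 4·M_2 + 1·M_3 = 6(Δ_2 - Δ_1) = -6
Clamped end conditions give two more equations: 2h_0·M_0 + h_0·M_1 = 6(Δ_0 - g'(0)) = 24 and h_2·M_2 + 2h_2·M_3 = 6(g'(3) - Δ_2) = -42.
Solving the tridiagonal system: M_0 = 106/15, M_1 = 148/15, M_2 = 22/15, M_3 = -326/15.
On [1, 2], g(x) = -6 + 52/15·(x - 1) + 74/15·(x - 1)² - 7/5·(x - 1)³.
With (x - 1) = 1/4: g(5/4) = -1551/320.

-4.8469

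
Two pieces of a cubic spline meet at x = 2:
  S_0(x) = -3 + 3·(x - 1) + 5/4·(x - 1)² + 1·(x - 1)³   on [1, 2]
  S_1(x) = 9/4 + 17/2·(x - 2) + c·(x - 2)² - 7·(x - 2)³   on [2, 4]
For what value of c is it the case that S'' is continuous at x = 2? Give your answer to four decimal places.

S_0''(x) = 5/2 + 6·(x - 1), so S_0''(2) = 17/2. On the right, S_1''(2) = 2c, so c = 17/4.

4.2500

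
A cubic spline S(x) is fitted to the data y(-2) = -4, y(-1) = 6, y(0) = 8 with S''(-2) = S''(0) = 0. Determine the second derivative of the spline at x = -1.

Put σ_i = S'' at the i-th knot. Here h = (1, 1) and Δ = (10, 2), so the interior equations h_(i-1)·σ_(i-1) + 2(h_(i-1)+h_i)·σ_i + h_i·σ_(i+1) = 6(Δ_i − Δ_(i-1)) read
  1·σ_0 + 4·σ_1 + 1·σ_2 = 6(Δ_1 - Δ_0) = -48
Natural end conditions: σ_0 = σ_2 = 0.
Hence σ_0 = 0, σ_1 = -12, σ_2 = 0.

-12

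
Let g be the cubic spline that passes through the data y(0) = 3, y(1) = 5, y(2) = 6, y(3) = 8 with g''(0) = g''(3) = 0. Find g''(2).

Write σ_i for g''(x_i). With h_i = 1, 1, 1 and divided differences Δ_i = 2, 1, 2, the continuity of g' gives the tridiagonal system
  1·σ_0 + 4·σ_1 + 1·σ_2 = 6(Δ_1 - Δ_0) = -6
  1·σ_1 + 4·σ_2 + 1·σ_3 = 6(Δ_2 - Δ_1) = 6
Natural end conditions: σ_0 = σ_3 = 0.
Forward elimination and back-substitution give σ_0 = 0, σ_1 = -2, σ_2 = 2, σ_3 = 0.

2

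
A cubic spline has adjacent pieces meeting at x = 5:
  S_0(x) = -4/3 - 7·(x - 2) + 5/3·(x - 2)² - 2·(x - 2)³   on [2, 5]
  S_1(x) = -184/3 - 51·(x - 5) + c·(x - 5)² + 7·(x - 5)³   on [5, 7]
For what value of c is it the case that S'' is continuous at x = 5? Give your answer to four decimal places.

-16.3333

S_0''(x) = 10/3 - 12·(x - 2), so S_0''(5) = -98/3. On the right, S_1''(5) = 2c, so c = -49/3.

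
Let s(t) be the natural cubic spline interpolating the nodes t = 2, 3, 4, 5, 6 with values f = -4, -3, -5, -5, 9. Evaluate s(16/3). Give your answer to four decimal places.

Write M_i for s''(x_i). With h_i = 1, 1, 1, 1 and divided differences Δ_i = 1, -2, 0, 14, the continuity of s' gives the tridiagonal system
  1·M_0 + 4·M_1 + 1·M_2 = 6(Δ_1 - Δ_0) = -18
  1·M_1 + 4·M_2 + 1·M_3 = 6(Δ_2 - Δ_1) = 12
  1·M_2 + 4·M_3 + 1·M_4 = 6(Δ_3 - Δ_2) = 84
Natural end conditions: M_0 = M_4 = 0.
Hence M_0 = 0, M_1 = -117/28, M_2 = -9/7, M_3 = 597/28, M_4 = 0.
On [5, 6], s(t) = -5 + 193/28·(t - 5) + 597/56·(t - 5)² - 199/56·(t - 5)³.
With (t - 5) = 1/3: s(16/3) = -1247/756.

-1.6495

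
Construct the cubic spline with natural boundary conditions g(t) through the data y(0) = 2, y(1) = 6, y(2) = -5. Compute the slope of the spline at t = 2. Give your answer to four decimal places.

-14.7500

With σ_i denoting the second derivative at x_i, h_i = 1, 1, and Δ_i = (y_(i+1) − y_i)/h_i = 4, -11:
  1·σ_0 + 4·σ_1 + 1·σ_2 = 6(Δ_1 - Δ_0) = -90
Natural end conditions: σ_0 = σ_2 = 0.
Solving the tridiagonal system: σ_0 = 0, σ_1 = -45/2, σ_2 = 0.
On [1, 2], g'(t) = b_1 + 2c_1·(t - 1) + 3d_1·(t - 1)² with b_1 = Δ_1 - h_1(2σ_1 + σ_2)/6 = -7/2, c_1 = σ_1/2 = -45/4, d_1 = (σ_2 - σ_1)/(6h_1) = 15/4. So g'(2) = -59/4.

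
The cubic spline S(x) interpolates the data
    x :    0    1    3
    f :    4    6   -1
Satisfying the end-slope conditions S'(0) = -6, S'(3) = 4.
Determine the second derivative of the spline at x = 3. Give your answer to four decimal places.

20.0833

Let σ_i = S''(x_i). Step sizes h_i = 1, 2; slopes of the chords Δ_i = (y_(i+1) - y_i)/h_i = 2, -7/2.
  1·σ_0 + 6·σ_1 + 2·σ_2 = 6(Δ_1 - Δ_0) = -33
Clamped end conditions give two more equations: 2h_0·σ_0 + h_0·σ_1 = 6(Δ_0 - S'(0)) = 48 and h_1·σ_1 + 2h_1·σ_2 = 6(S'(3) - Δ_1) = 45.
Hence σ_0 = 197/6, σ_1 = -53/3, σ_2 = 241/12.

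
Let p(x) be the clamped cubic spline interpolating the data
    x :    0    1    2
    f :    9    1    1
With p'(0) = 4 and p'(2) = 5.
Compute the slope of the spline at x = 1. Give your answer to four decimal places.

Write M_i for p''(x_i). With h_i = 1, 1 and divided differences Δ_i = -8, 0, the continuity of p' gives the tridiagonal system
  1·M_0 + 4·M_1 + 1·M_2 = 6(Δ_1 - Δ_0) = 48
Clamped end conditions give two more equations: 2h_0·M_0 + h_0·M_1 = 6(Δ_0 - p'(0)) = -72 and h_1·M_1 + 2h_1·M_2 = 6(p'(2) - Δ_1) = 30.
Hence M_0 = -95/2, M_1 = 23, M_2 = 7/2.
On [1, 2], p'(x) = b_1 + 2c_1·(x - 1) + 3d_1·(x - 1)² with b_1 = Δ_1 - h_1(2M_1 + M_2)/6 = -33/4, c_1 = M_1/2 = 23/2, d_1 = (M_2 - M_1)/(6h_1) = -13/4. So p'(1) = -33/4.

-8.2500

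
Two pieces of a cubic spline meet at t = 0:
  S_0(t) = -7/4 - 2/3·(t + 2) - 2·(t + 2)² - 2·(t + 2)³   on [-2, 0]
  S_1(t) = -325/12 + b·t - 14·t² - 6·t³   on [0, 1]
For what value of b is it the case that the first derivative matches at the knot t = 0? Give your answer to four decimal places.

-32.6667

S_0'(t) = -2/3 - 4·(t + 2) - 6·(t + 2)², so S_0'(0) = -98/3. On the right, S_1'(0) = b, so b = -98/3.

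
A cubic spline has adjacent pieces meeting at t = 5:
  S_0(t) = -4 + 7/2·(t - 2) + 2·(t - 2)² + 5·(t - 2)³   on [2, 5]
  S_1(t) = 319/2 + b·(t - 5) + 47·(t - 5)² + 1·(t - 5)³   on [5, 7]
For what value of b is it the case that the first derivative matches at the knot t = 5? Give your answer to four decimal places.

150.5000

S_0'(t) = 7/2 + 4·(t - 2) + 15·(t - 2)², so S_0'(5) = 301/2. On the right, S_1'(5) = b, so b = 301/2.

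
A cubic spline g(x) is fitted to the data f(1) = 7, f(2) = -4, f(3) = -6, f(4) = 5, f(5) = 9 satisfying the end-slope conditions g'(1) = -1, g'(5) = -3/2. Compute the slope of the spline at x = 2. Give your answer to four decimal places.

With σ_i denoting the second derivative at x_i, h_i = 1, 1, 1, 1, and Δ_i = (y_(i+1) − y_i)/h_i = -11, -2, 11, 4:
  1·σ_0 + 4·σ_1 + 1·σ_2 = 6(Δ_1 - Δ_0) = 54
  1·σ_1 + 4·σ_2 + 1·σ_3 = 6(Δ_2 - Δ_1) = 78
  1·σ_2 + 4·σ_3 + 1·σ_4 = 6(Δ_3 - Δ_2) = -42
Clamped end conditions give two more equations: 2h_0·σ_0 + h_0·σ_1 = 6(Δ_0 - g'(1)) = -60 and h_3·σ_3 + 2h_3·σ_4 = 6(g'(5) - Δ_3) = -33.
Solving the tridiagonal system: σ_0 = -2209/56, σ_1 = 529/28, σ_2 = 143/8, σ_3 = -347/28, σ_4 = -577/56.
On [2, 3], g'(x) = b_1 + 2c_1·(x - 2) + 3d_1·(x - 2)² with b_1 = Δ_1 - h_1(2σ_1 + σ_2)/6 = -1263/112, c_1 = σ_1/2 = 529/56, d_1 = (σ_2 - σ_1)/(6h_1) = -19/112. So g'(2) = -1263/112.

-11.2768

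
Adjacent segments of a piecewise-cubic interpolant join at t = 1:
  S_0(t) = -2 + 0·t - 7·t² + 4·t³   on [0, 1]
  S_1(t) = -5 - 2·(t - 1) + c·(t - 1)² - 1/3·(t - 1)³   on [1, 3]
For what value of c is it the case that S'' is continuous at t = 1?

5

S_0''(t) = -14 + 24·t, so S_0''(1) = 10. On the right, S_1''(1) = 2c, so c = 5.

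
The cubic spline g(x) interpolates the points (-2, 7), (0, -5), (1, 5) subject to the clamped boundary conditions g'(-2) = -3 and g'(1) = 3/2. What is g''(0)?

29

With M_i denoting the second derivative at x_i, h_i = 2, 1, and Δ_i = (y_(i+1) − y_i)/h_i = -6, 10:
  2·M_0 + 6·M_1 + 1·M_2 = 6(Δ_1 - Δ_0) = 96
Clamped end conditions give two more equations: 2h_0·M_0 + h_0·M_1 = 6(Δ_0 - g'(-2)) = -18 and h_1·M_1 + 2h_1·M_2 = 6(g'(1) - Δ_1) = -51.
Solving the tridiagonal system: M_0 = -19, M_1 = 29, M_2 = -40.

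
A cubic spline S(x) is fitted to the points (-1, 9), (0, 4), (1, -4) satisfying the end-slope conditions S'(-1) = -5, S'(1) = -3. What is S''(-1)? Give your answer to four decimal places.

Let M_i = S''(x_i). Step sizes h_i = 1, 1; slopes of the chords Δ_i = (y_(i+1) - y_i)/h_i = -5, -8.
  1·M_0 + 4·M_1 + 1·M_2 = 6(Δ_1 - Δ_0) = -18
Clamped end conditions give two more equations: 2h_0·M_0 + h_0·M_1 = 6(Δ_0 - S'(-1)) = 0 and h_1·M_1 + 2h_1·M_2 = 6(S'(1) - Δ_1) = 30.
Hence M_0 = 11/2, M_1 = -11, M_2 = 41/2.

5.5000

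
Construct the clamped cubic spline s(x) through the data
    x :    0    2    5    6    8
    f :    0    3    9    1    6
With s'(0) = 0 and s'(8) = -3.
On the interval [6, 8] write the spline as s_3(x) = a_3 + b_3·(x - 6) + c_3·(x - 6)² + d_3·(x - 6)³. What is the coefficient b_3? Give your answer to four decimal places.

Let m_i = s''(x_i). Step sizes h_i = 2, 3, 1, 2; slopes of the chords Δ_i = (y_(i+1) - y_i)/h_i = 3/2, 2, -8, 5/2.
  2·m_0 + 10·m_1 + 3·m_2 = 6(Δ_1 - Δ_0) = 3
  3·m_1 + 8·m_2 + 1·m_3 = 6(Δ_2 - Δ_1) = -60
  1·m_2 + 6·m_3 + 2·m_4 = 6(Δ_3 - Δ_2) = 63
Clamped end conditions give two more equations: 2h_0·m_0 + h_0·m_1 = 6(Δ_0 - s'(0)) = 9 and h_3·m_3 + 2h_3·m_4 = 6(s'(8) - Δ_3) = -33.
Forward elimination and back-substitution give m_0 = 33/68, m_1 = 60/17, m_2 = -377/34, m_3 = 308/17, m_4 = -1177/68.
On [6, 8], with s_3(x) = a_3 + b_3·(x - 6) + c_3·(x - 6)² + d_3·(x - 6)³: c_3 = m_3/2 = 154/17, d_3 = (m_4 - m_3)/(6h_3) = -803/272, b_3 = Δ_3 - h_3(2m_3 + m_4)/6 = -259/68.

-3.8088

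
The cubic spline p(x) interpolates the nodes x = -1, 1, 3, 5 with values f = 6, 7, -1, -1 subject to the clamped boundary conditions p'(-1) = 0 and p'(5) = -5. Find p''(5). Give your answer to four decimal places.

-11.1667

Let M_i = p''(x_i). Step sizes h_i = 2, 2, 2; slopes of the chords Δ_i = (y_(i+1) - y_i)/h_i = 1/2, -4, 0.
  2·M_0 + 8·M_1 + 2·M_2 = 6(Δ_1 - Δ_0) = -27
  2·M_1 + 8·M_2 + 2·M_3 = 6(Δ_2 - Δ_1) = 24
Clamped end conditions give two more equations: 2h_0·M_0 + h_0·M_1 = 6(Δ_0 - p'(-1)) = 3 and h_2·M_2 + 2h_2·M_3 = 6(p'(5) - Δ_2) = -30.
Forward elimination and back-substitution give M_0 = 23/6, M_1 = -37/6, M_2 = 22/3, M_3 = -67/6.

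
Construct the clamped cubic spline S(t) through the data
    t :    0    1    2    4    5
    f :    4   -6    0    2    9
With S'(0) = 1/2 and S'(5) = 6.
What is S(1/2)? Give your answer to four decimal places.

-0.3140

Let M_i = S''(x_i). Step sizes h_i = 1, 1, 2, 1; slopes of the chords Δ_i = (y_(i+1) - y_i)/h_i = -10, 6, 1, 7.
  1·M_0 + 4·M_1 + 1·M_2 = 6(Δ_1 - Δ_0) = 96
  1·M_1 + 6·M_2 + 2·M_3 = 6(Δ_2 - Δ_1) = -30
  2·M_2 + 6·M_3 + 1·M_4 = 6(Δ_3 - Δ_2) = 36
Clamped end conditions give two more equations: 2h_0·M_0 + h_0·M_1 = 6(Δ_0 - S'(0)) = -63 and h_3·M_3 + 2h_3·M_4 = 6(S'(5) - Δ_3) = -6.
Solving: M_0 = -6659/128, M_1 = 2627/64, M_2 = -2069/128, M_3 = 415/32, M_4 = -607/64.
On [0, 1], S(t) = 4 + 1/2·t - 6659/256·t² + 3971/256·t³.
With t = 1/2: S(1/2) = -643/2048.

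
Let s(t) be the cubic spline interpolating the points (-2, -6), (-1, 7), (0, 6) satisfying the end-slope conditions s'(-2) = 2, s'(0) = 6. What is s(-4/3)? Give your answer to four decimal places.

Put M_i = s'' at the i-th knot. Here h = (1, 1) and Δ = (13, -1), so the interior equations h_(i-1)·M_(i-1) + 2(h_(i-1)+h_i)·M_i + h_i·M_(i+1) = 6(Δ_i − Δ_(i-1)) read
  1·M_0 + 4·M_1 + 1·M_2 = 6(Δ_1 - Δ_0) = -84
Clamped end conditions give two more equations: 2h_0·M_0 + h_0·M_1 = 6(Δ_0 - s'(-2)) = 66 and h_1·M_1 + 2h_1·M_2 = 6(s'(0) - Δ_1) = 42.
Hence M_0 = 56, M_1 = -46, M_2 = 44.
On [-2, -1], s(t) = -6 + 2·(t + 2) + 28·(t + 2)² - 17·(t + 2)³.
With (t + 2) = 2/3: s(-4/3) = 74/27.

2.7407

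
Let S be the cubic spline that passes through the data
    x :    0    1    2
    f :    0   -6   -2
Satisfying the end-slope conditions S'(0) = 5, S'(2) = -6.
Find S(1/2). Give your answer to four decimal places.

Put M_i = S'' at the i-th knot. Here h = (1, 1) and Δ = (-6, 4), so the interior equations h_(i-1)·M_(i-1) + 2(h_(i-1)+h_i)·M_i + h_i·M_(i+1) = 6(Δ_i − Δ_(i-1)) read
  1·M_0 + 4·M_1 + 1·M_2 = 6(Δ_1 - Δ_0) = 60
Clamped end conditions give two more equations: 2h_0·M_0 + h_0·M_1 = 6(Δ_0 - S'(0)) = -66 and h_1·M_1 + 2h_1·M_2 = 6(S'(2) - Δ_1) = -60.
Solving: M_0 = -107/2, M_1 = 41, M_2 = -101/2.
On [0, 1], S(x) = 0 + 5·x - 107/4·x² + 63/4·x³.
With x = 1/2: S(1/2) = -71/32.

-2.2188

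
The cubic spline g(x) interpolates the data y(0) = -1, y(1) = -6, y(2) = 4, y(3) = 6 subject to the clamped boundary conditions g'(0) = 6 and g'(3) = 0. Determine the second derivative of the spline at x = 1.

42

Write σ_i for g''(x_i). With h_i = 1, 1, 1 and divided differences Δ_i = -5, 10, 2, the continuity of g' gives the tridiagonal system
  1·σ_0 + 4·σ_1 + 1·σ_2 = 6(Δ_1 - Δ_0) = 90
  1·σ_1 + 4·σ_2 + 1·σ_3 = 6(Δ_2 - Δ_1) = -48
Clamped end conditions give two more equations: 2h_0·σ_0 + h_0·σ_1 = 6(Δ_0 - g'(0)) = -66 and h_2·σ_2 + 2h_2·σ_3 = 6(g'(3) - Δ_2) = -12.
Solving: σ_0 = -54, σ_1 = 42, σ_2 = -24, σ_3 = 6.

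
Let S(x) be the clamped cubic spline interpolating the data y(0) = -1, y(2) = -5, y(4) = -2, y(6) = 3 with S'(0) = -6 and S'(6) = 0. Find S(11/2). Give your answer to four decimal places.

2.4906

Let σ_i = S''(x_i). Step sizes h_i = 2, 2, 2; slopes of the chords Δ_i = (y_(i+1) - y_i)/h_i = -2, 3/2, 5/2.
  2·σ_0 + 8·σ_1 + 2·σ_2 = 6(Δ_1 - Δ_0) = 21
  2·σ_1 + 8·σ_2 + 2·σ_3 = 6(Δ_2 - Δ_1) = 6
Clamped end conditions give two more equations: 2h_0·σ_0 + h_0·σ_1 = 6(Δ_0 - S'(0)) = 24 and h_2·σ_2 + 2h_2·σ_3 = 6(S'(6) - Δ_2) = -15.
Solving: σ_0 = 28/5, σ_1 = 4/5, σ_2 = 17/10, σ_3 = -23/5.
On [4, 6], S(x) = -2 + 29/10·(x - 4) + 17/20·(x - 4)² - 21/40·(x - 4)³.
With (x - 4) = 3/2: S(11/2) = 797/320.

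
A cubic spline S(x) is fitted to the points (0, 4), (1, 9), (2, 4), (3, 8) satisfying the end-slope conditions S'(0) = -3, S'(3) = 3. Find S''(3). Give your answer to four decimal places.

Put M_i = S'' at the i-th knot. Here h = (1, 1, 1) and Δ = (5, -5, 4), so the interior equations h_(i-1)·M_(i-1) + 2(h_(i-1)+h_i)·M_i + h_i·M_(i+1) = 6(Δ_i − Δ_(i-1)) read
  1·M_0 + 4·M_1 + 1·M_2 = 6(Δ_1 - Δ_0) = -60
  1·M_1 + 4·M_2 + 1·M_3 = 6(Δ_2 - Δ_1) = 54
Clamped end conditions give two more equations: 2h_0·M_0 + h_0·M_1 = 6(Δ_0 - S'(0)) = 48 and h_2·M_2 + 2h_2·M_3 = 6(S'(3) - Δ_2) = -6.
Hence M_0 = 198/5, M_1 = -156/5, M_2 = 126/5, M_3 = -78/5.

-15.6000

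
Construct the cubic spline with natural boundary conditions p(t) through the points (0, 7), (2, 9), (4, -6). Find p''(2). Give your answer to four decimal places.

-6.3750

With m_i denoting the second derivative at x_i, h_i = 2, 2, and Δ_i = (y_(i+1) − y_i)/h_i = 1, -15/2:
  2·m_0 + 8·m_1 + 2·m_2 = 6(Δ_1 - Δ_0) = -51
Natural end conditions: m_0 = m_2 = 0.
Solving: m_0 = 0, m_1 = -51/8, m_2 = 0.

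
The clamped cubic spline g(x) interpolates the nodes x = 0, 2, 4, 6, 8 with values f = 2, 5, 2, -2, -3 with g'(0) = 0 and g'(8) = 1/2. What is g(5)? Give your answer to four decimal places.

Write m_i for g''(x_i). With h_i = 2, 2, 2, 2 and divided differences Δ_i = 3/2, -3/2, -2, -1/2, the continuity of g' gives the tridiagonal system
  2·m_0 + 8·m_1 + 2·m_2 = 6(Δ_1 - Δ_0) = -18
  2·m_1 + 8·m_2 + 2·m_3 = 6(Δ_2 - Δ_1) = -3
  2·m_2 + 8·m_3 + 2·m_4 = 6(Δ_3 - Δ_2) = 9
Clamped end conditions give two more equations: 2h_0·m_0 + h_0·m_1 = 6(Δ_0 - g'(0)) = 9 and h_3·m_3 + 2h_3·m_4 = 6(g'(8) - Δ_3) = 6.
Solving the tridiagonal system: m_0 = 109/28, m_1 = -23/7, m_2 = 1/4, m_3 = 11/14, m_4 = 31/28.
On [4, 6], g(x) = 2 - 17/7·(x - 4) + 1/8·(x - 4)² + 5/112·(x - 4)³.
With (x - 4) = 1: g(5) = -29/112.

-0.2589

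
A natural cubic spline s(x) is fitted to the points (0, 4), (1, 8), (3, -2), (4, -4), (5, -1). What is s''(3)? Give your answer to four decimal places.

Write M_i for s''(x_i). With h_i = 1, 2, 1, 1 and divided differences Δ_i = 4, -5, -2, 3, the continuity of s' gives the tridiagonal system
  1·M_0 + 6·M_1 + 2·M_2 = 6(Δ_1 - Δ_0) = -54
  2·M_1 + 6·M_2 + 1·M_3 = 6(Δ_2 - Δ_1) = 18
  1·M_2 + 4·M_3 + 1·M_4 = 6(Δ_3 - Δ_2) = 30
Natural end conditions: M_0 = M_4 = 0.
Solving the tridiagonal system: M_0 = 0, M_1 = -663/61, M_2 = 342/61, M_3 = 372/61, M_4 = 0.

5.6066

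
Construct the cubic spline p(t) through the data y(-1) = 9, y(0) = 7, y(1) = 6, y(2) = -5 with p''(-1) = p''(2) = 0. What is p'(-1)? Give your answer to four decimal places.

-2.9333

Put M_i = p'' at the i-th knot. Here h = (1, 1, 1) and Δ = (-2, -1, -11), so the interior equations h_(i-1)·M_(i-1) + 2(h_(i-1)+h_i)·M_i + h_i·M_(i+1) = 6(Δ_i − Δ_(i-1)) read
  1·M_0 + 4·M_1 + 1·M_2 = 6(Δ_1 - Δ_0) = 6
  1·M_1 + 4·M_2 + 1·M_3 = 6(Δ_2 - Δ_1) = -60
Natural end conditions: M_0 = M_3 = 0.
Hence M_0 = 0, M_1 = 28/5, M_2 = -82/5, M_3 = 0.
On [-1, 0], p'(t) = b_0 + 2c_0·(t + 1) + 3d_0·(t + 1)² with b_0 = Δ_0 - h_0(2M_0 + M_1)/6 = -44/15, c_0 = M_0/2 = 0, d_0 = (M_1 - M_0)/(6h_0) = 14/15. So p'(-1) = -44/15.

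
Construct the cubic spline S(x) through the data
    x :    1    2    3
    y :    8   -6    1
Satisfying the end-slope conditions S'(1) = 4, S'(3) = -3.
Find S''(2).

70

Write m_i for S''(x_i). With h_i = 1, 1 and divided differences Δ_i = -14, 7, the continuity of S' gives the tridiagonal system
  1·m_0 + 4·m_1 + 1·m_2 = 6(Δ_1 - Δ_0) = 126
Clamped end conditions give two more equations: 2h_0·m_0 + h_0·m_1 = 6(Δ_0 - S'(1)) = -108 and h_1·m_1 + 2h_1·m_2 = 6(S'(3) - Δ_1) = -60.
Solving the tridiagonal system: m_0 = -89, m_1 = 70, m_2 = -65.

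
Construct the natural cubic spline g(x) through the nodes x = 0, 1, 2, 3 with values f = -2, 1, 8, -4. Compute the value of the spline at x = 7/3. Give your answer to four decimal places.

Write M_i for g''(x_i). With h_i = 1, 1, 1 and divided differences Δ_i = 3, 7, -12, the continuity of g' gives the tridiagonal system
  1·M_0 + 4·M_1 + 1·M_2 = 6(Δ_1 - Δ_0) = 24
  1·M_1 + 4·M_2 + 1·M_3 = 6(Δ_2 - Δ_1) = -114
Natural end conditions: M_0 = M_3 = 0.
Solving the tridiagonal system: M_0 = 0, M_1 = 14, M_2 = -32, M_3 = 0.
On [2, 3], g(x) = 8 - 4/3·(x - 2) - 16·(x - 2)² + 16/3·(x - 2)³.
With (x - 2) = 1/3: g(7/3) = 484/81.

5.9753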